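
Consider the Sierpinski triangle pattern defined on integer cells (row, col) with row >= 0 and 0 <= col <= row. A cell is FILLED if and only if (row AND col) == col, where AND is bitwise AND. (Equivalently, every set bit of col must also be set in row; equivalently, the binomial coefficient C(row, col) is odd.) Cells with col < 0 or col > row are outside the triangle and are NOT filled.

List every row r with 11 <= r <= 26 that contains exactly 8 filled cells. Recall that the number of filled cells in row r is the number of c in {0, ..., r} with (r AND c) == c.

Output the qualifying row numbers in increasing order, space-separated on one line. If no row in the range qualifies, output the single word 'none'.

Answer: 11 13 14 19 21 22 25 26

Derivation:
Row r has 2^popcount(r) filled cells, so we need popcount(r) = log2(8) = 3.
Scan r = 11..26 and keep those with exactly 3 one-bits:
r=11=1011 popcount=3 -> KEEP
r=12=1100 popcount=2 -> skip
r=13=1101 popcount=3 -> KEEP
r=14=1110 popcount=3 -> KEEP
r=15=1111 popcount=4 -> skip
r=16=10000 popcount=1 -> skip
r=17=10001 popcount=2 -> skip
r=18=10010 popcount=2 -> skip
r=19=10011 popcount=3 -> KEEP
r=20=10100 popcount=2 -> skip
r=21=10101 popcount=3 -> KEEP
r=22=10110 popcount=3 -> KEEP
r=23=10111 popcount=4 -> skip
r=24=11000 popcount=2 -> skip
r=25=11001 popcount=3 -> KEEP
r=26=11010 popcount=3 -> KEEP
Kept rows: 11 13 14 19 21 22 25 26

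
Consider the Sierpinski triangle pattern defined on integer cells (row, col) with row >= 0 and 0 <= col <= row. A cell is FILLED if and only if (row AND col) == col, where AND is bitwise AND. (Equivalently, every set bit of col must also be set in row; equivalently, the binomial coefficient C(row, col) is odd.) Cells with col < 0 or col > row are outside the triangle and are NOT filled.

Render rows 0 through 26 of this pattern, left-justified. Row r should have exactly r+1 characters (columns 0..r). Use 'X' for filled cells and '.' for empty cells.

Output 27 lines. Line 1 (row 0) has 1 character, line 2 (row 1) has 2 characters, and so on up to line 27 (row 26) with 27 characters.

Answer: X
XX
X.X
XXXX
X...X
XX..XX
X.X.X.X
XXXXXXXX
X.......X
XX......XX
X.X.....X.X
XXXX....XXXX
X...X...X...X
XX..XX..XX..XX
X.X.X.X.X.X.X.X
XXXXXXXXXXXXXXXX
X...............X
XX..............XX
X.X.............X.X
XXXX............XXXX
X...X...........X...X
XX..XX..........XX..XX
X.X.X.X.........X.X.X.X
XXXXXXXX........XXXXXXXX
X.......X.......X.......X
XX......XX......XX......XX
X.X.....X.X.....X.X.....X.X

Derivation:
r0=0: X
r1=1: XX
r2=10: X.X
r3=11: XXXX
r4=100: X...X
r5=101: XX..XX
r6=110: X.X.X.X
r7=111: XXXXXXXX
r8=1000: X.......X
r9=1001: XX......XX
r10=1010: X.X.....X.X
r11=1011: XXXX....XXXX
r12=1100: X...X...X...X
r13=1101: XX..XX..XX..XX
r14=1110: X.X.X.X.X.X.X.X
r15=1111: XXXXXXXXXXXXXXXX
r16=10000: X...............X
r17=10001: XX..............XX
r18=10010: X.X.............X.X
r19=10011: XXXX............XXXX
r20=10100: X...X...........X...X
r21=10101: XX..XX..........XX..XX
r22=10110: X.X.X.X.........X.X.X.X
r23=10111: XXXXXXXX........XXXXXXXX
r24=11000: X.......X.......X.......X
r25=11001: XX......XX......XX......XX
r26=11010: X.X.....X.X.....X.X.....X.X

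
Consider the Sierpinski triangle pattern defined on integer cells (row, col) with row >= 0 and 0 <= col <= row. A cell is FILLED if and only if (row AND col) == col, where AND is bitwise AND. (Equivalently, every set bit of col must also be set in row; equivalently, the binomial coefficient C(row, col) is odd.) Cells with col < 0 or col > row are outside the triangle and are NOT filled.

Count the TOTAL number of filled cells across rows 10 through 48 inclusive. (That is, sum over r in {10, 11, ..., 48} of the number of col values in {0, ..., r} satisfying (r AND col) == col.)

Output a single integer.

r10=1010 pc2: +4 =4
r11=1011 pc3: +8 =12
r12=1100 pc2: +4 =16
r13=1101 pc3: +8 =24
r14=1110 pc3: +8 =32
r15=1111 pc4: +16 =48
r16=10000 pc1: +2 =50
r17=10001 pc2: +4 =54
r18=10010 pc2: +4 =58
r19=10011 pc3: +8 =66
r20=10100 pc2: +4 =70
r21=10101 pc3: +8 =78
r22=10110 pc3: +8 =86
r23=10111 pc4: +16 =102
r24=11000 pc2: +4 =106
r25=11001 pc3: +8 =114
r26=11010 pc3: +8 =122
r27=11011 pc4: +16 =138
r28=11100 pc3: +8 =146
r29=11101 pc4: +16 =162
r30=11110 pc4: +16 =178
r31=11111 pc5: +32 =210
r32=100000 pc1: +2 =212
r33=100001 pc2: +4 =216
r34=100010 pc2: +4 =220
r35=100011 pc3: +8 =228
r36=100100 pc2: +4 =232
r37=100101 pc3: +8 =240
r38=100110 pc3: +8 =248
r39=100111 pc4: +16 =264
r40=101000 pc2: +4 =268
r41=101001 pc3: +8 =276
r42=101010 pc3: +8 =284
r43=101011 pc4: +16 =300
r44=101100 pc3: +8 =308
r45=101101 pc4: +16 =324
r46=101110 pc4: +16 =340
r47=101111 pc5: +32 =372
r48=110000 pc2: +4 =376

Answer: 376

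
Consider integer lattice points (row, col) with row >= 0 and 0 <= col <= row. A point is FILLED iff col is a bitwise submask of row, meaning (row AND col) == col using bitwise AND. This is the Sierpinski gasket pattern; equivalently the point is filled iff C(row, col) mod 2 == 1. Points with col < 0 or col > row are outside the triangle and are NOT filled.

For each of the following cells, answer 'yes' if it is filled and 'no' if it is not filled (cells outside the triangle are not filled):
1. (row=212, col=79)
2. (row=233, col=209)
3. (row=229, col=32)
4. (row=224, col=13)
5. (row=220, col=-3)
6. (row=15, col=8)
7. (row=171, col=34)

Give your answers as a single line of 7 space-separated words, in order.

(212,79): row=0b11010100, col=0b1001111, row AND col = 0b1000100 = 68; 68 != 79 -> empty
(233,209): row=0b11101001, col=0b11010001, row AND col = 0b11000001 = 193; 193 != 209 -> empty
(229,32): row=0b11100101, col=0b100000, row AND col = 0b100000 = 32; 32 == 32 -> filled
(224,13): row=0b11100000, col=0b1101, row AND col = 0b0 = 0; 0 != 13 -> empty
(220,-3): col outside [0, 220] -> not filled
(15,8): row=0b1111, col=0b1000, row AND col = 0b1000 = 8; 8 == 8 -> filled
(171,34): row=0b10101011, col=0b100010, row AND col = 0b100010 = 34; 34 == 34 -> filled

Answer: no no yes no no yes yes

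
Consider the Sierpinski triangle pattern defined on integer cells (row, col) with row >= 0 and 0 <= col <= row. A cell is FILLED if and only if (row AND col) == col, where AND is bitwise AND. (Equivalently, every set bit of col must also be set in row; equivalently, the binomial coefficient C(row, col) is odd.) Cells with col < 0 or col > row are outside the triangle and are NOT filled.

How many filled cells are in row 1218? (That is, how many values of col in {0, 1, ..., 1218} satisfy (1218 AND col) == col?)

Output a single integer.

1218 in binary = 10011000010
popcount(1218) = number of 1-bits in 10011000010 = 4
A col c satisfies (1218 AND c) == c iff every set bit of c is also set in 1218; each of the 4 set bits of 1218 can independently be on or off in c.
count = 2^4 = 16

Answer: 16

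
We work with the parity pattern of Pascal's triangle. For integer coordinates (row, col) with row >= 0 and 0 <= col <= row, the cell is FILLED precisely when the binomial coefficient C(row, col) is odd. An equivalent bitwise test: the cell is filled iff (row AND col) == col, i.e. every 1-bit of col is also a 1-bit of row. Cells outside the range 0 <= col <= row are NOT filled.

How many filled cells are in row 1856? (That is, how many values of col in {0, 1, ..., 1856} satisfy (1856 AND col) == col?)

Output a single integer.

Answer: 16

Derivation:
1856 in binary = 11101000000
popcount(1856) = number of 1-bits in 11101000000 = 4
A col c satisfies (1856 AND c) == c iff every set bit of c is also set in 1856; each of the 4 set bits of 1856 can independently be on or off in c.
count = 2^4 = 16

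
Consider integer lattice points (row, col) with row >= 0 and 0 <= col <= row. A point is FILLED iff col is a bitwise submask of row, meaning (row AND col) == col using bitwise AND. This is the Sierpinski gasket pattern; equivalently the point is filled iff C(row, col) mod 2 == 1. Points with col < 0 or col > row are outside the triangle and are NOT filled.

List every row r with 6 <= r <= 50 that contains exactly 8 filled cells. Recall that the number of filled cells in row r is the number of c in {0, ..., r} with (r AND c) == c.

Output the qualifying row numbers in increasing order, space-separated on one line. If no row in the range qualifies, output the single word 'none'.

Row r has 2^popcount(r) filled cells, so we need popcount(r) = log2(8) = 3.
Scan r = 6..50 and keep those with exactly 3 one-bits:
r=6=110 popcount=2 -> skip
r=7=111 popcount=3 -> KEEP
r=8=1000 popcount=1 -> skip
r=9=1001 popcount=2 -> skip
r=10=1010 popcount=2 -> skip
r=11=1011 popcount=3 -> KEEP
r=12=1100 popcount=2 -> skip
r=13=1101 popcount=3 -> KEEP
r=14=1110 popcount=3 -> KEEP
r=15=1111 popcount=4 -> skip
r=16=10000 popcount=1 -> skip
r=17=10001 popcount=2 -> skip
r=18=10010 popcount=2 -> skip
r=19=10011 popcount=3 -> KEEP
r=20=10100 popcount=2 -> skip
r=21=10101 popcount=3 -> KEEP
r=22=10110 popcount=3 -> KEEP
r=23=10111 popcount=4 -> skip
r=24=11000 popcount=2 -> skip
r=25=11001 popcount=3 -> KEEP
r=26=11010 popcount=3 -> KEEP
r=27=11011 popcount=4 -> skip
r=28=11100 popcount=3 -> KEEP
r=29=11101 popcount=4 -> skip
r=30=11110 popcount=4 -> skip
r=31=11111 popcount=5 -> skip
r=32=100000 popcount=1 -> skip
r=33=100001 popcount=2 -> skip
r=34=100010 popcount=2 -> skip
r=35=100011 popcount=3 -> KEEP
r=36=100100 popcount=2 -> skip
r=37=100101 popcount=3 -> KEEP
r=38=100110 popcount=3 -> KEEP
r=39=100111 popcount=4 -> skip
r=40=101000 popcount=2 -> skip
r=41=101001 popcount=3 -> KEEP
r=42=101010 popcount=3 -> KEEP
r=43=101011 popcount=4 -> skip
r=44=101100 popcount=3 -> KEEP
r=45=101101 popcount=4 -> skip
r=46=101110 popcount=4 -> skip
r=47=101111 popcount=5 -> skip
r=48=110000 popcount=2 -> skip
r=49=110001 popcount=3 -> KEEP
r=50=110010 popcount=3 -> KEEP
Kept rows: 7 11 13 14 19 21 22 25 26 28 35 37 38 41 42 44 49 50

Answer: 7 11 13 14 19 21 22 25 26 28 35 37 38 41 42 44 49 50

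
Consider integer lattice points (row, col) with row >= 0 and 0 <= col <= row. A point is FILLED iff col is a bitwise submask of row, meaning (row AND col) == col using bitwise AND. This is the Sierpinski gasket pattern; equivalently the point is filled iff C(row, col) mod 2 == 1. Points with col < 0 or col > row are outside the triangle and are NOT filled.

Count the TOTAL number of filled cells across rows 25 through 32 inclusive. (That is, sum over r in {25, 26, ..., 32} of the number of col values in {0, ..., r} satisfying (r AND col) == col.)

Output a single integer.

Answer: 106

Derivation:
r25=11001 pc3: +8 =8
r26=11010 pc3: +8 =16
r27=11011 pc4: +16 =32
r28=11100 pc3: +8 =40
r29=11101 pc4: +16 =56
r30=11110 pc4: +16 =72
r31=11111 pc5: +32 =104
r32=100000 pc1: +2 =106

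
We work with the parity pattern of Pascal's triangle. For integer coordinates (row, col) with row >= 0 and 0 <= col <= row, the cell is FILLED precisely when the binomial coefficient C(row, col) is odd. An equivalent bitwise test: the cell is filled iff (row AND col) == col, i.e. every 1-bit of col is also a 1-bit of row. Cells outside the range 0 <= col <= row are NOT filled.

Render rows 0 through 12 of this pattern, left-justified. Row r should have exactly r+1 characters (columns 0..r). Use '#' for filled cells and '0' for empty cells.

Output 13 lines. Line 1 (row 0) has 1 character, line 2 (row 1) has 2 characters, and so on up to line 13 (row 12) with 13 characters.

r0=0: #
r1=1: ##
r2=10: #0#
r3=11: ####
r4=100: #000#
r5=101: ##00##
r6=110: #0#0#0#
r7=111: ########
r8=1000: #0000000#
r9=1001: ##000000##
r10=1010: #0#00000#0#
r11=1011: ####0000####
r12=1100: #000#000#000#

Answer: #
##
#0#
####
#000#
##00##
#0#0#0#
########
#0000000#
##000000##
#0#00000#0#
####0000####
#000#000#000#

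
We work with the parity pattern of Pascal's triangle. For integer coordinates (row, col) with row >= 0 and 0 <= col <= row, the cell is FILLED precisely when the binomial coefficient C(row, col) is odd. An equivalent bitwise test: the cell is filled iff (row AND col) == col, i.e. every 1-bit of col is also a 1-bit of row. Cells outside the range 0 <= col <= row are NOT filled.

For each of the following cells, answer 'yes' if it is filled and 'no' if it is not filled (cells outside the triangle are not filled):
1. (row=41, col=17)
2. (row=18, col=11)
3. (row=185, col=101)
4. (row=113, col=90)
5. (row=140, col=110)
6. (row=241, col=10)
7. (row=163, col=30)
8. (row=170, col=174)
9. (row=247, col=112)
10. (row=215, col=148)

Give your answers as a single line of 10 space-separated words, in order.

(41,17): row=0b101001, col=0b10001, row AND col = 0b1 = 1; 1 != 17 -> empty
(18,11): row=0b10010, col=0b1011, row AND col = 0b10 = 2; 2 != 11 -> empty
(185,101): row=0b10111001, col=0b1100101, row AND col = 0b100001 = 33; 33 != 101 -> empty
(113,90): row=0b1110001, col=0b1011010, row AND col = 0b1010000 = 80; 80 != 90 -> empty
(140,110): row=0b10001100, col=0b1101110, row AND col = 0b1100 = 12; 12 != 110 -> empty
(241,10): row=0b11110001, col=0b1010, row AND col = 0b0 = 0; 0 != 10 -> empty
(163,30): row=0b10100011, col=0b11110, row AND col = 0b10 = 2; 2 != 30 -> empty
(170,174): col outside [0, 170] -> not filled
(247,112): row=0b11110111, col=0b1110000, row AND col = 0b1110000 = 112; 112 == 112 -> filled
(215,148): row=0b11010111, col=0b10010100, row AND col = 0b10010100 = 148; 148 == 148 -> filled

Answer: no no no no no no no no yes yes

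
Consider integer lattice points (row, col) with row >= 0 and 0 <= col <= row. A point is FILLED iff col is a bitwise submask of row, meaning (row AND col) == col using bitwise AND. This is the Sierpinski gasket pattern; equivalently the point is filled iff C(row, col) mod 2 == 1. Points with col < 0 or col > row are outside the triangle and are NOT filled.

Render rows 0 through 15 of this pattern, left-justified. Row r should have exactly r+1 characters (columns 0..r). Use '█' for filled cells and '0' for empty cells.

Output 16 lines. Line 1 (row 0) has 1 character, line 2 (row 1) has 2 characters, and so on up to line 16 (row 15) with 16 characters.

Answer: █
██
█0█
████
█000█
██00██
█0█0█0█
████████
█0000000█
██000000██
█0█00000█0█
████0000████
█000█000█000█
██00██00██00██
█0█0█0█0█0█0█0█
████████████████

Derivation:
r0=0: █
r1=1: ██
r2=10: █0█
r3=11: ████
r4=100: █000█
r5=101: ██00██
r6=110: █0█0█0█
r7=111: ████████
r8=1000: █0000000█
r9=1001: ██000000██
r10=1010: █0█00000█0█
r11=1011: ████0000████
r12=1100: █000█000█000█
r13=1101: ██00██00██00██
r14=1110: █0█0█0█0█0█0█0█
r15=1111: ████████████████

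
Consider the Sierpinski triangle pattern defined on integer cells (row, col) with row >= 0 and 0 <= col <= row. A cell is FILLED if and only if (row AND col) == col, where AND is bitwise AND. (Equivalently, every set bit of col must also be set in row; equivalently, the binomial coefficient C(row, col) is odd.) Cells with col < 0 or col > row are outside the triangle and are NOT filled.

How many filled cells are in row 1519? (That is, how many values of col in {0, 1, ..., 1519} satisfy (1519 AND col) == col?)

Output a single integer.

1519 in binary = 10111101111
popcount(1519) = number of 1-bits in 10111101111 = 9
A col c satisfies (1519 AND c) == c iff every set bit of c is also set in 1519; each of the 9 set bits of 1519 can independently be on or off in c.
count = 2^9 = 512

Answer: 512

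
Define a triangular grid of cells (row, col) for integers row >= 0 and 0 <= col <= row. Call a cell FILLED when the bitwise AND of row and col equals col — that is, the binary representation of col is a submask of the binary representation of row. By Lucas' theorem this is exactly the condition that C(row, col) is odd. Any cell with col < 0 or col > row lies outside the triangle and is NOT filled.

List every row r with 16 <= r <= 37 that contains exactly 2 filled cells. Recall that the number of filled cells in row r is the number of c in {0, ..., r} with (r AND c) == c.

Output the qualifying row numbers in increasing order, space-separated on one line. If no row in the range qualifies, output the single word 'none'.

Answer: 16 32

Derivation:
Row r has 2^popcount(r) filled cells, so we need popcount(r) = log2(2) = 1.
Scan r = 16..37 and keep those with exactly 1 one-bits:
r=16=10000 popcount=1 -> KEEP
r=17=10001 popcount=2 -> skip
r=18=10010 popcount=2 -> skip
r=19=10011 popcount=3 -> skip
r=20=10100 popcount=2 -> skip
r=21=10101 popcount=3 -> skip
r=22=10110 popcount=3 -> skip
r=23=10111 popcount=4 -> skip
r=24=11000 popcount=2 -> skip
r=25=11001 popcount=3 -> skip
r=26=11010 popcount=3 -> skip
r=27=11011 popcount=4 -> skip
r=28=11100 popcount=3 -> skip
r=29=11101 popcount=4 -> skip
r=30=11110 popcount=4 -> skip
r=31=11111 popcount=5 -> skip
r=32=100000 popcount=1 -> KEEP
r=33=100001 popcount=2 -> skip
r=34=100010 popcount=2 -> skip
r=35=100011 popcount=3 -> skip
r=36=100100 popcount=2 -> skip
r=37=100101 popcount=3 -> skip
Kept rows: 16 32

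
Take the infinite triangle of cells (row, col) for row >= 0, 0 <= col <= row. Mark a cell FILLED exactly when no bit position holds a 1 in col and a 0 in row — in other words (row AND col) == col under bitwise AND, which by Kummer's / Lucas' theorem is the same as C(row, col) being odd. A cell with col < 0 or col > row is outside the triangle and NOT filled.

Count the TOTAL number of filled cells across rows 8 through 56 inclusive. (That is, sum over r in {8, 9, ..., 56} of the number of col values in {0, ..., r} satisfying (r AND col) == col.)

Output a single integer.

Answer: 494

Derivation:
r8=1000 pc1: +2 =2
r9=1001 pc2: +4 =6
r10=1010 pc2: +4 =10
r11=1011 pc3: +8 =18
r12=1100 pc2: +4 =22
r13=1101 pc3: +8 =30
r14=1110 pc3: +8 =38
r15=1111 pc4: +16 =54
r16=10000 pc1: +2 =56
r17=10001 pc2: +4 =60
r18=10010 pc2: +4 =64
r19=10011 pc3: +8 =72
r20=10100 pc2: +4 =76
r21=10101 pc3: +8 =84
r22=10110 pc3: +8 =92
r23=10111 pc4: +16 =108
r24=11000 pc2: +4 =112
r25=11001 pc3: +8 =120
r26=11010 pc3: +8 =128
r27=11011 pc4: +16 =144
r28=11100 pc3: +8 =152
r29=11101 pc4: +16 =168
r30=11110 pc4: +16 =184
r31=11111 pc5: +32 =216
r32=100000 pc1: +2 =218
r33=100001 pc2: +4 =222
r34=100010 pc2: +4 =226
r35=100011 pc3: +8 =234
r36=100100 pc2: +4 =238
r37=100101 pc3: +8 =246
r38=100110 pc3: +8 =254
r39=100111 pc4: +16 =270
r40=101000 pc2: +4 =274
r41=101001 pc3: +8 =282
r42=101010 pc3: +8 =290
r43=101011 pc4: +16 =306
r44=101100 pc3: +8 =314
r45=101101 pc4: +16 =330
r46=101110 pc4: +16 =346
r47=101111 pc5: +32 =378
r48=110000 pc2: +4 =382
r49=110001 pc3: +8 =390
r50=110010 pc3: +8 =398
r51=110011 pc4: +16 =414
r52=110100 pc3: +8 =422
r53=110101 pc4: +16 =438
r54=110110 pc4: +16 =454
r55=110111 pc5: +32 =486
r56=111000 pc3: +8 =494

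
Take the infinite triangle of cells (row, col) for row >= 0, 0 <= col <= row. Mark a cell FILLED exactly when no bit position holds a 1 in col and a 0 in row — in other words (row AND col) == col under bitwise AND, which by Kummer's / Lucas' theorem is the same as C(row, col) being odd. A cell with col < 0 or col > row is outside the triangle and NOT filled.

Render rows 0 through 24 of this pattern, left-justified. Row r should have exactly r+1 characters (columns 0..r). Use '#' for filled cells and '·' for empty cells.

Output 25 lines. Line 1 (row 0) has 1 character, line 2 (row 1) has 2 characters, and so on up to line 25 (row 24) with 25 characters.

r0=0: #
r1=1: ##
r2=10: #·#
r3=11: ####
r4=100: #···#
r5=101: ##··##
r6=110: #·#·#·#
r7=111: ########
r8=1000: #·······#
r9=1001: ##······##
r10=1010: #·#·····#·#
r11=1011: ####····####
r12=1100: #···#···#···#
r13=1101: ##··##··##··##
r14=1110: #·#·#·#·#·#·#·#
r15=1111: ################
r16=10000: #···············#
r17=10001: ##··············##
r18=10010: #·#·············#·#
r19=10011: ####············####
r20=10100: #···#···········#···#
r21=10101: ##··##··········##··##
r22=10110: #·#·#·#·········#·#·#·#
r23=10111: ########········########
r24=11000: #·······#·······#·······#

Answer: #
##
#·#
####
#···#
##··##
#·#·#·#
########
#·······#
##······##
#·#·····#·#
####····####
#···#···#···#
##··##··##··##
#·#·#·#·#·#·#·#
################
#···············#
##··············##
#·#·············#·#
####············####
#···#···········#···#
##··##··········##··##
#·#·#·#·········#·#·#·#
########········########
#·······#·······#·······#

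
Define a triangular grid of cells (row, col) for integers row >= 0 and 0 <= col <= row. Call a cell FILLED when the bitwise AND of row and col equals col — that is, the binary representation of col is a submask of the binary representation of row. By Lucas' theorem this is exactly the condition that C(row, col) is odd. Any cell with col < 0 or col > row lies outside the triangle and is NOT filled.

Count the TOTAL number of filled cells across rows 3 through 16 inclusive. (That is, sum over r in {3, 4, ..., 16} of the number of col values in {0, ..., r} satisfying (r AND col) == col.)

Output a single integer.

r3=11 pc2: +4 =4
r4=100 pc1: +2 =6
r5=101 pc2: +4 =10
r6=110 pc2: +4 =14
r7=111 pc3: +8 =22
r8=1000 pc1: +2 =24
r9=1001 pc2: +4 =28
r10=1010 pc2: +4 =32
r11=1011 pc3: +8 =40
r12=1100 pc2: +4 =44
r13=1101 pc3: +8 =52
r14=1110 pc3: +8 =60
r15=1111 pc4: +16 =76
r16=10000 pc1: +2 =78

Answer: 78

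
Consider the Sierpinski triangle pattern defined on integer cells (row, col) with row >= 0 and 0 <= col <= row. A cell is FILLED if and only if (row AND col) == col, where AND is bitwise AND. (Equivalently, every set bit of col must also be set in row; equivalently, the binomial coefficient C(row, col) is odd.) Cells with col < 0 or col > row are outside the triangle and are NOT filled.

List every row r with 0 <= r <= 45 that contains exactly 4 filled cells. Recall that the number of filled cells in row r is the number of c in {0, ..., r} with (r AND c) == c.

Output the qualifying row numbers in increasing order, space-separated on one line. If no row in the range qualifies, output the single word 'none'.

Answer: 3 5 6 9 10 12 17 18 20 24 33 34 36 40

Derivation:
Row r has 2^popcount(r) filled cells, so we need popcount(r) = log2(4) = 2.
Scan r = 0..45 and keep those with exactly 2 one-bits:
r=0=0 popcount=0 -> skip
r=1=1 popcount=1 -> skip
r=2=10 popcount=1 -> skip
r=3=11 popcount=2 -> KEEP
r=4=100 popcount=1 -> skip
r=5=101 popcount=2 -> KEEP
r=6=110 popcount=2 -> KEEP
r=7=111 popcount=3 -> skip
r=8=1000 popcount=1 -> skip
r=9=1001 popcount=2 -> KEEP
r=10=1010 popcount=2 -> KEEP
r=11=1011 popcount=3 -> skip
r=12=1100 popcount=2 -> KEEP
r=13=1101 popcount=3 -> skip
r=14=1110 popcount=3 -> skip
r=15=1111 popcount=4 -> skip
r=16=10000 popcount=1 -> skip
r=17=10001 popcount=2 -> KEEP
r=18=10010 popcount=2 -> KEEP
r=19=10011 popcount=3 -> skip
r=20=10100 popcount=2 -> KEEP
r=21=10101 popcount=3 -> skip
r=22=10110 popcount=3 -> skip
r=23=10111 popcount=4 -> skip
r=24=11000 popcount=2 -> KEEP
r=25=11001 popcount=3 -> skip
r=26=11010 popcount=3 -> skip
r=27=11011 popcount=4 -> skip
r=28=11100 popcount=3 -> skip
r=29=11101 popcount=4 -> skip
r=30=11110 popcount=4 -> skip
r=31=11111 popcount=5 -> skip
r=32=100000 popcount=1 -> skip
r=33=100001 popcount=2 -> KEEP
r=34=100010 popcount=2 -> KEEP
r=35=100011 popcount=3 -> skip
r=36=100100 popcount=2 -> KEEP
r=37=100101 popcount=3 -> skip
r=38=100110 popcount=3 -> skip
r=39=100111 popcount=4 -> skip
r=40=101000 popcount=2 -> KEEP
r=41=101001 popcount=3 -> skip
r=42=101010 popcount=3 -> skip
r=43=101011 popcount=4 -> skip
r=44=101100 popcount=3 -> skip
r=45=101101 popcount=4 -> skip
Kept rows: 3 5 6 9 10 12 17 18 20 24 33 34 36 40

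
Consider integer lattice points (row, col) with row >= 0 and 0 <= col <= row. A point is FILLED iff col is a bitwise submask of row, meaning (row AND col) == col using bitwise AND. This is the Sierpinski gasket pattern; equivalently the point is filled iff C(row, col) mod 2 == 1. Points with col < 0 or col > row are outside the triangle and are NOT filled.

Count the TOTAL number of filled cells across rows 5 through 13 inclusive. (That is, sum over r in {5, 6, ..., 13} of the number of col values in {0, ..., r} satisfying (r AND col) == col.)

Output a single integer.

Answer: 46

Derivation:
r5=101 pc2: +4 =4
r6=110 pc2: +4 =8
r7=111 pc3: +8 =16
r8=1000 pc1: +2 =18
r9=1001 pc2: +4 =22
r10=1010 pc2: +4 =26
r11=1011 pc3: +8 =34
r12=1100 pc2: +4 =38
r13=1101 pc3: +8 =46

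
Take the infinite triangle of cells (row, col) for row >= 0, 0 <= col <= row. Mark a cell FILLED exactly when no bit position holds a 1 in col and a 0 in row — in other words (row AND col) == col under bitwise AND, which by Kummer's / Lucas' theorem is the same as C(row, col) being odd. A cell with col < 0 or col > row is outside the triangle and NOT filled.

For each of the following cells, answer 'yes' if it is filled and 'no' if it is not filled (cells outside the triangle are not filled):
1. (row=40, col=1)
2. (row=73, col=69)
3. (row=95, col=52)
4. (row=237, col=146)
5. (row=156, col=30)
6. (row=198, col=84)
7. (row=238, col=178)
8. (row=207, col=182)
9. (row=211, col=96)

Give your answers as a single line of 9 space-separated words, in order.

(40,1): row=0b101000, col=0b1, row AND col = 0b0 = 0; 0 != 1 -> empty
(73,69): row=0b1001001, col=0b1000101, row AND col = 0b1000001 = 65; 65 != 69 -> empty
(95,52): row=0b1011111, col=0b110100, row AND col = 0b10100 = 20; 20 != 52 -> empty
(237,146): row=0b11101101, col=0b10010010, row AND col = 0b10000000 = 128; 128 != 146 -> empty
(156,30): row=0b10011100, col=0b11110, row AND col = 0b11100 = 28; 28 != 30 -> empty
(198,84): row=0b11000110, col=0b1010100, row AND col = 0b1000100 = 68; 68 != 84 -> empty
(238,178): row=0b11101110, col=0b10110010, row AND col = 0b10100010 = 162; 162 != 178 -> empty
(207,182): row=0b11001111, col=0b10110110, row AND col = 0b10000110 = 134; 134 != 182 -> empty
(211,96): row=0b11010011, col=0b1100000, row AND col = 0b1000000 = 64; 64 != 96 -> empty

Answer: no no no no no no no no no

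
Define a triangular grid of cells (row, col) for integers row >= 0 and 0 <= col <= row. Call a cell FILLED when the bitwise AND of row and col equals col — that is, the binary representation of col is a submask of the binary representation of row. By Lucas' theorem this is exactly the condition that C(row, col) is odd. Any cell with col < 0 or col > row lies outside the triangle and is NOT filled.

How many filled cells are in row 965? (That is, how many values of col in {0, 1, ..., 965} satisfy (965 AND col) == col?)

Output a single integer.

965 in binary = 1111000101
popcount(965) = number of 1-bits in 1111000101 = 6
A col c satisfies (965 AND c) == c iff every set bit of c is also set in 965; each of the 6 set bits of 965 can independently be on or off in c.
count = 2^6 = 64

Answer: 64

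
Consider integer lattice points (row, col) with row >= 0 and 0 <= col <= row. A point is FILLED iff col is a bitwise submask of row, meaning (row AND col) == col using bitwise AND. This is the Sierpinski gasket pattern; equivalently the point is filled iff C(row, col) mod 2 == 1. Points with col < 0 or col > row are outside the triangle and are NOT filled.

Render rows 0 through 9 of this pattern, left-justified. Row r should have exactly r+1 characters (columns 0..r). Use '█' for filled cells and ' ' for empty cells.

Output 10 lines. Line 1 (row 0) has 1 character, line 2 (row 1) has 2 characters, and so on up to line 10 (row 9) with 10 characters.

Answer: █
██
█ █
████
█   █
██  ██
█ █ █ █
████████
█       █
██      ██

Derivation:
r0=0: █
r1=1: ██
r2=10: █ █
r3=11: ████
r4=100: █   █
r5=101: ██  ██
r6=110: █ █ █ █
r7=111: ████████
r8=1000: █       █
r9=1001: ██      ██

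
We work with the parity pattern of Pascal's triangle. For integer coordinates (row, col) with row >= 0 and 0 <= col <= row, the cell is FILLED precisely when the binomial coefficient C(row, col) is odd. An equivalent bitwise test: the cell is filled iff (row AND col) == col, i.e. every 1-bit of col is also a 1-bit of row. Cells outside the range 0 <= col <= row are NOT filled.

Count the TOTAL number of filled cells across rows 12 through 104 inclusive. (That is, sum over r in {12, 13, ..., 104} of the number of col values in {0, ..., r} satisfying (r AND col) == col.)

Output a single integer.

r12=1100 pc2: +4 =4
r13=1101 pc3: +8 =12
r14=1110 pc3: +8 =20
r15=1111 pc4: +16 =36
r16=10000 pc1: +2 =38
r17=10001 pc2: +4 =42
r18=10010 pc2: +4 =46
r19=10011 pc3: +8 =54
r20=10100 pc2: +4 =58
r21=10101 pc3: +8 =66
r22=10110 pc3: +8 =74
r23=10111 pc4: +16 =90
r24=11000 pc2: +4 =94
r25=11001 pc3: +8 =102
r26=11010 pc3: +8 =110
r27=11011 pc4: +16 =126
r28=11100 pc3: +8 =134
r29=11101 pc4: +16 =150
r30=11110 pc4: +16 =166
r31=11111 pc5: +32 =198
r32=100000 pc1: +2 =200
r33=100001 pc2: +4 =204
r34=100010 pc2: +4 =208
r35=100011 pc3: +8 =216
r36=100100 pc2: +4 =220
r37=100101 pc3: +8 =228
r38=100110 pc3: +8 =236
r39=100111 pc4: +16 =252
r40=101000 pc2: +4 =256
r41=101001 pc3: +8 =264
r42=101010 pc3: +8 =272
r43=101011 pc4: +16 =288
r44=101100 pc3: +8 =296
r45=101101 pc4: +16 =312
r46=101110 pc4: +16 =328
r47=101111 pc5: +32 =360
r48=110000 pc2: +4 =364
r49=110001 pc3: +8 =372
r50=110010 pc3: +8 =380
r51=110011 pc4: +16 =396
r52=110100 pc3: +8 =404
r53=110101 pc4: +16 =420
r54=110110 pc4: +16 =436
r55=110111 pc5: +32 =468
r56=111000 pc3: +8 =476
r57=111001 pc4: +16 =492
r58=111010 pc4: +16 =508
r59=111011 pc5: +32 =540
r60=111100 pc4: +16 =556
r61=111101 pc5: +32 =588
r62=111110 pc5: +32 =620
r63=111111 pc6: +64 =684
r64=1000000 pc1: +2 =686
r65=1000001 pc2: +4 =690
r66=1000010 pc2: +4 =694
r67=1000011 pc3: +8 =702
r68=1000100 pc2: +4 =706
r69=1000101 pc3: +8 =714
r70=1000110 pc3: +8 =722
r71=1000111 pc4: +16 =738
r72=1001000 pc2: +4 =742
r73=1001001 pc3: +8 =750
r74=1001010 pc3: +8 =758
r75=1001011 pc4: +16 =774
r76=1001100 pc3: +8 =782
r77=1001101 pc4: +16 =798
r78=1001110 pc4: +16 =814
r79=1001111 pc5: +32 =846
r80=1010000 pc2: +4 =850
r81=1010001 pc3: +8 =858
r82=1010010 pc3: +8 =866
r83=1010011 pc4: +16 =882
r84=1010100 pc3: +8 =890
r85=1010101 pc4: +16 =906
r86=1010110 pc4: +16 =922
r87=1010111 pc5: +32 =954
r88=1011000 pc3: +8 =962
r89=1011001 pc4: +16 =978
r90=1011010 pc4: +16 =994
r91=1011011 pc5: +32 =1026
r92=1011100 pc4: +16 =1042
r93=1011101 pc5: +32 =1074
r94=1011110 pc5: +32 =1106
r95=1011111 pc6: +64 =1170
r96=1100000 pc2: +4 =1174
r97=1100001 pc3: +8 =1182
r98=1100010 pc3: +8 =1190
r99=1100011 pc4: +16 =1206
r100=1100100 pc3: +8 =1214
r101=1100101 pc4: +16 =1230
r102=1100110 pc4: +16 =1246
r103=1100111 pc5: +32 =1278
r104=1101000 pc3: +8 =1286

Answer: 1286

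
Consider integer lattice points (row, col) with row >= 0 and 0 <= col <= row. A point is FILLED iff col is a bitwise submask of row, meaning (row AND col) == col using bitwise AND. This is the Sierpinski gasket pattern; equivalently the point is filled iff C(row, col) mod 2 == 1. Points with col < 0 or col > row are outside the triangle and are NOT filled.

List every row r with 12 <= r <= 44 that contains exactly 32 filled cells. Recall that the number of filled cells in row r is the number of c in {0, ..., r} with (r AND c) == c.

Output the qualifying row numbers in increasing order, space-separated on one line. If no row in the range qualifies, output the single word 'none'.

Answer: 31

Derivation:
Row r has 2^popcount(r) filled cells, so we need popcount(r) = log2(32) = 5.
Scan r = 12..44 and keep those with exactly 5 one-bits:
r=12=1100 popcount=2 -> skip
r=13=1101 popcount=3 -> skip
r=14=1110 popcount=3 -> skip
r=15=1111 popcount=4 -> skip
r=16=10000 popcount=1 -> skip
r=17=10001 popcount=2 -> skip
r=18=10010 popcount=2 -> skip
r=19=10011 popcount=3 -> skip
r=20=10100 popcount=2 -> skip
r=21=10101 popcount=3 -> skip
r=22=10110 popcount=3 -> skip
r=23=10111 popcount=4 -> skip
r=24=11000 popcount=2 -> skip
r=25=11001 popcount=3 -> skip
r=26=11010 popcount=3 -> skip
r=27=11011 popcount=4 -> skip
r=28=11100 popcount=3 -> skip
r=29=11101 popcount=4 -> skip
r=30=11110 popcount=4 -> skip
r=31=11111 popcount=5 -> KEEP
r=32=100000 popcount=1 -> skip
r=33=100001 popcount=2 -> skip
r=34=100010 popcount=2 -> skip
r=35=100011 popcount=3 -> skip
r=36=100100 popcount=2 -> skip
r=37=100101 popcount=3 -> skip
r=38=100110 popcount=3 -> skip
r=39=100111 popcount=4 -> skip
r=40=101000 popcount=2 -> skip
r=41=101001 popcount=3 -> skip
r=42=101010 popcount=3 -> skip
r=43=101011 popcount=4 -> skip
r=44=101100 popcount=3 -> skip
Kept rows: 31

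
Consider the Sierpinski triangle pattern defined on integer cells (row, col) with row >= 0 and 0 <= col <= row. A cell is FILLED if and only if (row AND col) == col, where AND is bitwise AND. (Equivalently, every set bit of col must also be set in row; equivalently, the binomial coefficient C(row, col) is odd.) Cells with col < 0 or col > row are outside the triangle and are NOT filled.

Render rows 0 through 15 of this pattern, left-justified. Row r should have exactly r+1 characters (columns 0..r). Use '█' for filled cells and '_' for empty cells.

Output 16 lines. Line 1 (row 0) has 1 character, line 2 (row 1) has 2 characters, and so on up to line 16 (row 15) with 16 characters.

r0=0: █
r1=1: ██
r2=10: █_█
r3=11: ████
r4=100: █___█
r5=101: ██__██
r6=110: █_█_█_█
r7=111: ████████
r8=1000: █_______█
r9=1001: ██______██
r10=1010: █_█_____█_█
r11=1011: ████____████
r12=1100: █___█___█___█
r13=1101: ██__██__██__██
r14=1110: █_█_█_█_█_█_█_█
r15=1111: ████████████████

Answer: █
██
█_█
████
█___█
██__██
█_█_█_█
████████
█_______█
██______██
█_█_____█_█
████____████
█___█___█___█
██__██__██__██
█_█_█_█_█_█_█_█
████████████████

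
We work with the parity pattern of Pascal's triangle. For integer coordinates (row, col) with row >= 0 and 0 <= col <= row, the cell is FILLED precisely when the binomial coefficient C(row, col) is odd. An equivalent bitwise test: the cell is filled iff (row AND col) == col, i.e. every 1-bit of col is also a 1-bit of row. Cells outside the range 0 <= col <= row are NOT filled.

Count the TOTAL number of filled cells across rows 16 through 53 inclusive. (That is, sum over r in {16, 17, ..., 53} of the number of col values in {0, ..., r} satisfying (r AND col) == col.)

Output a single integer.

Answer: 384

Derivation:
r16=10000 pc1: +2 =2
r17=10001 pc2: +4 =6
r18=10010 pc2: +4 =10
r19=10011 pc3: +8 =18
r20=10100 pc2: +4 =22
r21=10101 pc3: +8 =30
r22=10110 pc3: +8 =38
r23=10111 pc4: +16 =54
r24=11000 pc2: +4 =58
r25=11001 pc3: +8 =66
r26=11010 pc3: +8 =74
r27=11011 pc4: +16 =90
r28=11100 pc3: +8 =98
r29=11101 pc4: +16 =114
r30=11110 pc4: +16 =130
r31=11111 pc5: +32 =162
r32=100000 pc1: +2 =164
r33=100001 pc2: +4 =168
r34=100010 pc2: +4 =172
r35=100011 pc3: +8 =180
r36=100100 pc2: +4 =184
r37=100101 pc3: +8 =192
r38=100110 pc3: +8 =200
r39=100111 pc4: +16 =216
r40=101000 pc2: +4 =220
r41=101001 pc3: +8 =228
r42=101010 pc3: +8 =236
r43=101011 pc4: +16 =252
r44=101100 pc3: +8 =260
r45=101101 pc4: +16 =276
r46=101110 pc4: +16 =292
r47=101111 pc5: +32 =324
r48=110000 pc2: +4 =328
r49=110001 pc3: +8 =336
r50=110010 pc3: +8 =344
r51=110011 pc4: +16 =360
r52=110100 pc3: +8 =368
r53=110101 pc4: +16 =384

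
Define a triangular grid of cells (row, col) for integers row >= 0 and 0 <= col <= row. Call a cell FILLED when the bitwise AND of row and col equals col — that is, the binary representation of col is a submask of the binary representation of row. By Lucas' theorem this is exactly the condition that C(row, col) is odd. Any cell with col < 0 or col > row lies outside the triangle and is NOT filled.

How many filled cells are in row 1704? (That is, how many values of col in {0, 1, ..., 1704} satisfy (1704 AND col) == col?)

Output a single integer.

1704 in binary = 11010101000
popcount(1704) = number of 1-bits in 11010101000 = 5
A col c satisfies (1704 AND c) == c iff every set bit of c is also set in 1704; each of the 5 set bits of 1704 can independently be on or off in c.
count = 2^5 = 32

Answer: 32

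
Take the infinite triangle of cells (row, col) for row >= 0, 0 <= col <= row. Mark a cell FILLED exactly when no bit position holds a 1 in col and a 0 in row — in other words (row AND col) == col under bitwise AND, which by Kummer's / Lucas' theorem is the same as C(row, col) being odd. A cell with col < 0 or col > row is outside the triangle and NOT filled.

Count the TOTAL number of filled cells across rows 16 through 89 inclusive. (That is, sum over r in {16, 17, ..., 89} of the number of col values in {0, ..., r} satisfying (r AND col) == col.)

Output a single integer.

Answer: 942

Derivation:
r16=10000 pc1: +2 =2
r17=10001 pc2: +4 =6
r18=10010 pc2: +4 =10
r19=10011 pc3: +8 =18
r20=10100 pc2: +4 =22
r21=10101 pc3: +8 =30
r22=10110 pc3: +8 =38
r23=10111 pc4: +16 =54
r24=11000 pc2: +4 =58
r25=11001 pc3: +8 =66
r26=11010 pc3: +8 =74
r27=11011 pc4: +16 =90
r28=11100 pc3: +8 =98
r29=11101 pc4: +16 =114
r30=11110 pc4: +16 =130
r31=11111 pc5: +32 =162
r32=100000 pc1: +2 =164
r33=100001 pc2: +4 =168
r34=100010 pc2: +4 =172
r35=100011 pc3: +8 =180
r36=100100 pc2: +4 =184
r37=100101 pc3: +8 =192
r38=100110 pc3: +8 =200
r39=100111 pc4: +16 =216
r40=101000 pc2: +4 =220
r41=101001 pc3: +8 =228
r42=101010 pc3: +8 =236
r43=101011 pc4: +16 =252
r44=101100 pc3: +8 =260
r45=101101 pc4: +16 =276
r46=101110 pc4: +16 =292
r47=101111 pc5: +32 =324
r48=110000 pc2: +4 =328
r49=110001 pc3: +8 =336
r50=110010 pc3: +8 =344
r51=110011 pc4: +16 =360
r52=110100 pc3: +8 =368
r53=110101 pc4: +16 =384
r54=110110 pc4: +16 =400
r55=110111 pc5: +32 =432
r56=111000 pc3: +8 =440
r57=111001 pc4: +16 =456
r58=111010 pc4: +16 =472
r59=111011 pc5: +32 =504
r60=111100 pc4: +16 =520
r61=111101 pc5: +32 =552
r62=111110 pc5: +32 =584
r63=111111 pc6: +64 =648
r64=1000000 pc1: +2 =650
r65=1000001 pc2: +4 =654
r66=1000010 pc2: +4 =658
r67=1000011 pc3: +8 =666
r68=1000100 pc2: +4 =670
r69=1000101 pc3: +8 =678
r70=1000110 pc3: +8 =686
r71=1000111 pc4: +16 =702
r72=1001000 pc2: +4 =706
r73=1001001 pc3: +8 =714
r74=1001010 pc3: +8 =722
r75=1001011 pc4: +16 =738
r76=1001100 pc3: +8 =746
r77=1001101 pc4: +16 =762
r78=1001110 pc4: +16 =778
r79=1001111 pc5: +32 =810
r80=1010000 pc2: +4 =814
r81=1010001 pc3: +8 =822
r82=1010010 pc3: +8 =830
r83=1010011 pc4: +16 =846
r84=1010100 pc3: +8 =854
r85=1010101 pc4: +16 =870
r86=1010110 pc4: +16 =886
r87=1010111 pc5: +32 =918
r88=1011000 pc3: +8 =926
r89=1011001 pc4: +16 =942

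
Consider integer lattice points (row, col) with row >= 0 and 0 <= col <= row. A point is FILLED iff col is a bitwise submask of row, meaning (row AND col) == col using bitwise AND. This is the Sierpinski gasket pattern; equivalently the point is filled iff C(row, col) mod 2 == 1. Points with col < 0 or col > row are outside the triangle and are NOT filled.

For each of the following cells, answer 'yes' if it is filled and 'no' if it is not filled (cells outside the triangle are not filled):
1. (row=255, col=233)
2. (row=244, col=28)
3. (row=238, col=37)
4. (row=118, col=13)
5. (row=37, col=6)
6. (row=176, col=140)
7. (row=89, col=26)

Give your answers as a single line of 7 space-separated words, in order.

(255,233): row=0b11111111, col=0b11101001, row AND col = 0b11101001 = 233; 233 == 233 -> filled
(244,28): row=0b11110100, col=0b11100, row AND col = 0b10100 = 20; 20 != 28 -> empty
(238,37): row=0b11101110, col=0b100101, row AND col = 0b100100 = 36; 36 != 37 -> empty
(118,13): row=0b1110110, col=0b1101, row AND col = 0b100 = 4; 4 != 13 -> empty
(37,6): row=0b100101, col=0b110, row AND col = 0b100 = 4; 4 != 6 -> empty
(176,140): row=0b10110000, col=0b10001100, row AND col = 0b10000000 = 128; 128 != 140 -> empty
(89,26): row=0b1011001, col=0b11010, row AND col = 0b11000 = 24; 24 != 26 -> empty

Answer: yes no no no no no no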